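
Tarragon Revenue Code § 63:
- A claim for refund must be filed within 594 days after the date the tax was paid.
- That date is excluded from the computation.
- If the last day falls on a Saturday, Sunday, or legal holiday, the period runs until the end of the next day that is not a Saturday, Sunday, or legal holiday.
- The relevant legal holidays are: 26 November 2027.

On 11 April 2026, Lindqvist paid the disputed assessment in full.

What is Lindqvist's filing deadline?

November 29, 2027

594 days after 11 April 2026 is November 26, 2027.
November 26, 2027 is a listed holiday; November 27, 2027 is Saturday; November 28, 2027 is Sunday. The next qualifying day is November 29, 2027.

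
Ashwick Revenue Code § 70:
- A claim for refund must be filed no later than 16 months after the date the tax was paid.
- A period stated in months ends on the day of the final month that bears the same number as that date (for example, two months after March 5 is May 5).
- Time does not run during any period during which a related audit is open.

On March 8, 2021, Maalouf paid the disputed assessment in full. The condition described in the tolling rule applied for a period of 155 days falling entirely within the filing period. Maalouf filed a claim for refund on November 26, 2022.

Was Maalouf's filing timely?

Yes

16 months after March 8, 2021 is July 8, 2022.
Tolling adds 155 days: July 8, 2022 + 155 days = December 10, 2022.
The deadline is December 10, 2022; the filing on November 26, 2022 is on or before that date.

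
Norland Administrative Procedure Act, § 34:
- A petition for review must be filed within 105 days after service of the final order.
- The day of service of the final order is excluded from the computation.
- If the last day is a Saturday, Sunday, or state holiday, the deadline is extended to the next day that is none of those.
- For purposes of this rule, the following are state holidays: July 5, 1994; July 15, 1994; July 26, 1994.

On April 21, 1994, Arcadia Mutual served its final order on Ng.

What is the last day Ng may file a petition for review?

August 4, 1994

105 days after April 21, 1994 is August 4, 1994.
August 4, 1994 is a Thursday and not a state holiday, so no extension applies.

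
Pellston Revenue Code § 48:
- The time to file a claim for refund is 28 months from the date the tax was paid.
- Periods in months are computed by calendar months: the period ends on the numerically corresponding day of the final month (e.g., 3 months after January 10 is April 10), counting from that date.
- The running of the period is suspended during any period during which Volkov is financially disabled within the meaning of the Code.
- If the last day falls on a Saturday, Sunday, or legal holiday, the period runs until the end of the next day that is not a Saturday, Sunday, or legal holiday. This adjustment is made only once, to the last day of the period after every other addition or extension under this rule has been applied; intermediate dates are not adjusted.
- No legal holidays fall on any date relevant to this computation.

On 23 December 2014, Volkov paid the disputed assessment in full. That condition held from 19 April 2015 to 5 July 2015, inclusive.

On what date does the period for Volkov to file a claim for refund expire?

28 months after 23 December 2014 is April 23, 2017.
From April 19, 2015 through July 5, 2015 inclusive is 78 days; tolling adds 78 days: April 23, 2017 + 78 days = July 10, 2017.
July 10, 2017 is a Monday and not a legal holiday, so no extension applies.

July 10, 2017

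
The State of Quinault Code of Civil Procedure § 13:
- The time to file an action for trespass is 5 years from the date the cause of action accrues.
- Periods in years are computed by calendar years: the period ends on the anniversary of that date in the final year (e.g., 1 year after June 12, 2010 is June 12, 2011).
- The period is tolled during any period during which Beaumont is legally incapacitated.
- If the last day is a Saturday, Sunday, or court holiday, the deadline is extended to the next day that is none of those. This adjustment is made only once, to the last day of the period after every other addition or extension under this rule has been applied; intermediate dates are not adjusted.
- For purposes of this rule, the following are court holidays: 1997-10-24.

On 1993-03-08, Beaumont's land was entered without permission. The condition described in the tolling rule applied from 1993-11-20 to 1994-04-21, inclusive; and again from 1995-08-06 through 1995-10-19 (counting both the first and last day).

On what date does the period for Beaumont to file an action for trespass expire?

5 years after 1993-03-08 is March 8, 1998.
From November 20, 1993 through April 21, 1994 inclusive is 153 days; tolling adds 153 days: March 8, 1998 + 153 days = August 8, 1998.
From August 6, 1995 through October 19, 1995 inclusive is 75 days; tolling adds 75 days: August 8, 1998 + 75 days = October 22, 1998.
October 22, 1998 is a Thursday and not a court holiday, so no extension applies.

October 22, 1998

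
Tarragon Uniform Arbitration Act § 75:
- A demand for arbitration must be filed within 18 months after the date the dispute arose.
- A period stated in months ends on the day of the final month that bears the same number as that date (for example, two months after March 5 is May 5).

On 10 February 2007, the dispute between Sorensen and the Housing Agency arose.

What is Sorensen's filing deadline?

August 10, 2008

18 months after 10 February 2007 is August 10, 2008.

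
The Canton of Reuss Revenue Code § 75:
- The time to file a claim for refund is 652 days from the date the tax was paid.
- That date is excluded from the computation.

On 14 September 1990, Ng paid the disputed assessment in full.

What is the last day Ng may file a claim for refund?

652 days after 14 September 1990 is June 27, 1992.

June 27, 1992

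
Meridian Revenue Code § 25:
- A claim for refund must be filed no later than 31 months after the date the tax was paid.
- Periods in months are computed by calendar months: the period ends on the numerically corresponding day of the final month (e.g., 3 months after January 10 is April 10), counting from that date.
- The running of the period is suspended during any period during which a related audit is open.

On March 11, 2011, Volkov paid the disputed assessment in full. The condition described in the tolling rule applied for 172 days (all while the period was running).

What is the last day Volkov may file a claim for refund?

April 1, 2014

31 months after March 11, 2011 is October 11, 2013.
Tolling adds 172 days: October 11, 2013 + 172 days = April 1, 2014.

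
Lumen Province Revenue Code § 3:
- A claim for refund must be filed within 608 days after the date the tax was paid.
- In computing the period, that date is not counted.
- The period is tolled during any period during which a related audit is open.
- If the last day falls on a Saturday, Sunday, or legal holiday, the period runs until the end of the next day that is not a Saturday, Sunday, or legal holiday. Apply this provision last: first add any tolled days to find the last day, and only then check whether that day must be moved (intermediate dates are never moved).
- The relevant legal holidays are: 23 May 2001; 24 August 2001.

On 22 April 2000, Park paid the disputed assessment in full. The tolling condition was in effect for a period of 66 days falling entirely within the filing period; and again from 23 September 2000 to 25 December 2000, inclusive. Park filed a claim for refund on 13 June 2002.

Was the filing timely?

No

608 days after 22 April 2000 is December 21, 2001.
Tolling adds 66 days: December 21, 2001 + 66 days = February 25, 2002.
From September 23, 2000 through December 25, 2000 inclusive is 94 days; tolling adds 94 days: February 25, 2002 + 94 days = May 30, 2002.
May 30, 2002 is a Thursday and not a legal holiday, so no extension applies.
The deadline is May 30, 2002; the filing on June 13, 2002 is after that date.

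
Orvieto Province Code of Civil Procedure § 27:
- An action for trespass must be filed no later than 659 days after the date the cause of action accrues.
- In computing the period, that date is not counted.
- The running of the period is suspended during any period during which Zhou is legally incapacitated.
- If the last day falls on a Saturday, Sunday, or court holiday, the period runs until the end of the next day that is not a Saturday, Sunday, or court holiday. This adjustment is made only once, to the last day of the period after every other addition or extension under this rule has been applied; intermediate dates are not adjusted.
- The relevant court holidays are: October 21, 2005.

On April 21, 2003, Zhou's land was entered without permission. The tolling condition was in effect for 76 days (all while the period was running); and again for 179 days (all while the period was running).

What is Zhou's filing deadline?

659 days after April 21, 2003 is February 8, 2005.
Tolling adds 76 days: February 8, 2005 + 76 days = April 25, 2005.
Tolling adds 179 days: April 25, 2005 + 179 days = October 21, 2005.
October 21, 2005 is a listed holiday; October 22, 2005 is Saturday; October 23, 2005 is Sunday. The next qualifying day is October 24, 2005.

October 24, 2005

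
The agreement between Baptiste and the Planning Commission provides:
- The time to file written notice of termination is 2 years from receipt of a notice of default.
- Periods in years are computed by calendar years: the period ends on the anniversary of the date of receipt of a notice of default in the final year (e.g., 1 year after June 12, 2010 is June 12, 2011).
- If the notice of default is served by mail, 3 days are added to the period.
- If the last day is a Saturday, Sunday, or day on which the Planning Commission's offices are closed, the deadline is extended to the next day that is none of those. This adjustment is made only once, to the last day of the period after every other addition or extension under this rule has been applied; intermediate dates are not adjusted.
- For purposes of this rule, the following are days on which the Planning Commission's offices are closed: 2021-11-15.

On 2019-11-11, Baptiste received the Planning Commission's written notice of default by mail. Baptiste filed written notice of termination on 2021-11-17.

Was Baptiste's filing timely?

2 years after 2019-11-11 is November 11, 2021.
Service was by mail, adding 3 days: November 11, 2021 + 3 days = November 14, 2021.
November 14, 2021 is Sunday; November 15, 2021 is a listed holiday. The next qualifying day is November 16, 2021.
The deadline is November 16, 2021; the filing on November 17, 2021 is after that date.

No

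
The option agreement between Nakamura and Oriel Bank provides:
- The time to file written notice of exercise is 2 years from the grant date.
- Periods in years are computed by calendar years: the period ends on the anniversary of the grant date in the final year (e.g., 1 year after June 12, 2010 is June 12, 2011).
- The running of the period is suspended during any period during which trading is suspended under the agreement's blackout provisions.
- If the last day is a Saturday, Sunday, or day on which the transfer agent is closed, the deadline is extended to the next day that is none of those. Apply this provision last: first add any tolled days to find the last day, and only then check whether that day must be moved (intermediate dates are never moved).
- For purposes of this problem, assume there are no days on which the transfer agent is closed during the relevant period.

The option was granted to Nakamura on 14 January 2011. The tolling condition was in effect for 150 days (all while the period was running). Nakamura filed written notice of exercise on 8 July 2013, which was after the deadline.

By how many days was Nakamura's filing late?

2 years after 14 January 2011 is January 14, 2013.
Tolling adds 150 days: January 14, 2013 + 150 days = June 13, 2013.
June 13, 2013 is a Thursday and not a day on which the transfer agent is closed, so no extension applies.
The deadline is June 13, 2013; from June 13, 2013 to July 8, 2013 is 25 days.

25 days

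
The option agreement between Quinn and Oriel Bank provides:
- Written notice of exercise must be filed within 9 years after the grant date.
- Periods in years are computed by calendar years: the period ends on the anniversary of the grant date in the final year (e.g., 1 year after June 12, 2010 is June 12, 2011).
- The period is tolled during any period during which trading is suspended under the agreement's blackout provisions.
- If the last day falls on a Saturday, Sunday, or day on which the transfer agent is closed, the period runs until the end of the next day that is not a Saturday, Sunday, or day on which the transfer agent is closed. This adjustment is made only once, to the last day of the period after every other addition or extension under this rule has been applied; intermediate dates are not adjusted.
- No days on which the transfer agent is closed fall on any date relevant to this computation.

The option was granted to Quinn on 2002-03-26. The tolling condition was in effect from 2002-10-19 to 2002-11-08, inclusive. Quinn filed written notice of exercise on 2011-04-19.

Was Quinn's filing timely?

9 years after 2002-03-26 is March 26, 2011.
From October 19, 2002 through November 8, 2002 inclusive is 21 days; tolling adds 21 days: March 26, 2011 + 21 days = April 16, 2011.
April 16, 2011 is Saturday; April 17, 2011 is Sunday. The next qualifying day is April 18, 2011.
The deadline is April 18, 2011; the filing on April 19, 2011 is after that date.

No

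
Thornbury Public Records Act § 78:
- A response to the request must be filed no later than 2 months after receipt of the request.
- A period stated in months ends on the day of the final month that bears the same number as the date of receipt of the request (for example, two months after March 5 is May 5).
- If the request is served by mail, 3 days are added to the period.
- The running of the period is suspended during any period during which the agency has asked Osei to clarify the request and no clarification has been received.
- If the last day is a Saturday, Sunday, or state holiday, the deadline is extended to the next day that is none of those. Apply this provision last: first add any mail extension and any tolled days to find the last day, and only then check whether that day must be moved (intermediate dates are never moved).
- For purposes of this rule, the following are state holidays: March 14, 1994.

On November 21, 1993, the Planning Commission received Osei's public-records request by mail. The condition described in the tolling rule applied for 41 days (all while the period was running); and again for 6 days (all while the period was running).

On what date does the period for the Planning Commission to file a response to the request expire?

2 months after November 21, 1993 is January 21, 1994.
Service was by mail, adding 3 days: January 21, 1994 + 3 days = January 24, 1994.
Tolling adds 41 days: January 24, 1994 + 41 days = March 6, 1994.
Tolling adds 6 days: March 6, 1994 + 6 days = March 12, 1994.
March 12, 1994 is Saturday; March 13, 1994 is Sunday; March 14, 1994 is a listed holiday. The next qualifying day is March 15, 1994.

March 15, 1994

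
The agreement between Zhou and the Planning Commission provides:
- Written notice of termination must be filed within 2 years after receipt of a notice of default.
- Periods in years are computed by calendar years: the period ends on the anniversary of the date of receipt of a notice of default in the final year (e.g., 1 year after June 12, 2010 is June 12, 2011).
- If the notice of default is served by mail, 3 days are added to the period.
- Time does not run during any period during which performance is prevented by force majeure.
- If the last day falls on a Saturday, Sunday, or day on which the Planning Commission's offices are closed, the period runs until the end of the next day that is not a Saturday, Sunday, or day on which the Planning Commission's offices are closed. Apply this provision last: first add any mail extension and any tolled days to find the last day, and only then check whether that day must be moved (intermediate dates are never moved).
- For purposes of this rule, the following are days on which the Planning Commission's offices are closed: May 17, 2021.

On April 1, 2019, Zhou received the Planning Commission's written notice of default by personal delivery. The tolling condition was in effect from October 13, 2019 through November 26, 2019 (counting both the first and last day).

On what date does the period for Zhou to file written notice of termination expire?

May 18, 2021

2 years after April 1, 2019 is April 1, 2021.
Service was not by mail, so no mail extension applies.
From October 13, 2019 through November 26, 2019 inclusive is 45 days; tolling adds 45 days: April 1, 2021 + 45 days = May 16, 2021.
May 16, 2021 is Sunday; May 17, 2021 is a listed holiday. The next qualifying day is May 18, 2021.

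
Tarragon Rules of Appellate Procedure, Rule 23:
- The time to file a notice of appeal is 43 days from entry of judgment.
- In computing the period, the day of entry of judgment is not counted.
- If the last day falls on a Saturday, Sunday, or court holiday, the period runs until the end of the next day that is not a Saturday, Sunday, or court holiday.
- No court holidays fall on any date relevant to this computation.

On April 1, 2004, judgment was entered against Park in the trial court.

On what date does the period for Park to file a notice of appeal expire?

May 14, 2004

43 days after April 1, 2004 is May 14, 2004.
May 14, 2004 is a Friday and not a court holiday, so no extension applies.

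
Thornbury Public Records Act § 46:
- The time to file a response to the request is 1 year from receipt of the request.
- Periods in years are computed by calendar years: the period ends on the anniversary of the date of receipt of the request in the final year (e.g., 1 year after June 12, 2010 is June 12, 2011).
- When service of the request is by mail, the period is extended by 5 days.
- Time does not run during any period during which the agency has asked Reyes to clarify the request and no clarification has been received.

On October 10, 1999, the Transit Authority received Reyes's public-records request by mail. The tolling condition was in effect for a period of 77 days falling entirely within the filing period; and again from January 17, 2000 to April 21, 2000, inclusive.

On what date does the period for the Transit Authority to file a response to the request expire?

April 6, 2001

1 year after October 10, 1999 is October 10, 2000.
Service was by mail, adding 5 days: October 10, 2000 + 5 days = October 15, 2000.
Tolling adds 77 days: October 15, 2000 + 77 days = December 31, 2000.
From January 17, 2000 through April 21, 2000 inclusive is 96 days; tolling adds 96 days: December 31, 2000 + 96 days = April 6, 2001.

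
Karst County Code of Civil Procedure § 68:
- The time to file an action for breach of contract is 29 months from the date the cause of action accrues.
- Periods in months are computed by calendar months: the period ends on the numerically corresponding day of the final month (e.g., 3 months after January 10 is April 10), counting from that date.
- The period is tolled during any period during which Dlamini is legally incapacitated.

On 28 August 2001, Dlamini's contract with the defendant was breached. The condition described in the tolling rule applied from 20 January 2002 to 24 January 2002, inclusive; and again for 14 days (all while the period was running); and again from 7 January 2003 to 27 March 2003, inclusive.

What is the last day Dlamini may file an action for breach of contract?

May 6, 2004

29 months after 28 August 2001 is January 28, 2004.
From January 20, 2002 through January 24, 2002 inclusive is 5 days; tolling adds 5 days: January 28, 2004 + 5 days = February 2, 2004.
Tolling adds 14 days: February 2, 2004 + 14 days = February 16, 2004.
From January 7, 2003 through March 27, 2003 inclusive is 80 days; tolling adds 80 days: February 16, 2004 + 80 days = May 6, 2004.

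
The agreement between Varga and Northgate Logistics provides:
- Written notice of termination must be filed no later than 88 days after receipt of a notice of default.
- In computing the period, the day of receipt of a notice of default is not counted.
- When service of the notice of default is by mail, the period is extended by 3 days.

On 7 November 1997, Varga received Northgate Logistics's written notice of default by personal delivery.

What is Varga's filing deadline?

February 3, 1998

88 days after 7 November 1997 is February 3, 1998.
Service was not by mail, so no mail extension applies.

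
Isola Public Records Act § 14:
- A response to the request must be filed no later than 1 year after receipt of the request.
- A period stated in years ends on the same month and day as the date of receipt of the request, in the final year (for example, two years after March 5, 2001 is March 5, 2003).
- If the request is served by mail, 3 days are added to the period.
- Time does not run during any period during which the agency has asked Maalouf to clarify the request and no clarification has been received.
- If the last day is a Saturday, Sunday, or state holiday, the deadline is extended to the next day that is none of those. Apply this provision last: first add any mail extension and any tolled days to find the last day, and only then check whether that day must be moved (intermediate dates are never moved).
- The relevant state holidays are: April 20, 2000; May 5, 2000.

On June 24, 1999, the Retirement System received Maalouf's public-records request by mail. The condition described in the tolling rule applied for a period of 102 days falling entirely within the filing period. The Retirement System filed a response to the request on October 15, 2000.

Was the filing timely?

No

1 year after June 24, 1999 is June 24, 2000.
Service was by mail, adding 3 days: June 24, 2000 + 3 days = June 27, 2000.
Tolling adds 102 days: June 27, 2000 + 102 days = October 7, 2000.
October 7, 2000 is Saturday; October 8, 2000 is Sunday. The next qualifying day is October 9, 2000.
The deadline is October 9, 2000; the filing on October 15, 2000 is after that date.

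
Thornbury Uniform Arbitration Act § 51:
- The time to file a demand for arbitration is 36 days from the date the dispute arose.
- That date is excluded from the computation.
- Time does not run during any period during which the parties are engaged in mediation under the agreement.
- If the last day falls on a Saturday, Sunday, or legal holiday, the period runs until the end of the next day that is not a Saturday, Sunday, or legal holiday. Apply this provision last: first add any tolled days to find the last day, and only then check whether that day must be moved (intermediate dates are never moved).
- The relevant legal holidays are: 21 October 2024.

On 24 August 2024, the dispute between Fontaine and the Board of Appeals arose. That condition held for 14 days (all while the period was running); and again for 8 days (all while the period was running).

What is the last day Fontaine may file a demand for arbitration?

October 22, 2024

36 days after 24 August 2024 is September 29, 2024.
Tolling adds 14 days: September 29, 2024 + 14 days = October 13, 2024.
Tolling adds 8 days: October 13, 2024 + 8 days = October 21, 2024.
October 21, 2024 is a listed holiday. The next qualifying day is October 22, 2024.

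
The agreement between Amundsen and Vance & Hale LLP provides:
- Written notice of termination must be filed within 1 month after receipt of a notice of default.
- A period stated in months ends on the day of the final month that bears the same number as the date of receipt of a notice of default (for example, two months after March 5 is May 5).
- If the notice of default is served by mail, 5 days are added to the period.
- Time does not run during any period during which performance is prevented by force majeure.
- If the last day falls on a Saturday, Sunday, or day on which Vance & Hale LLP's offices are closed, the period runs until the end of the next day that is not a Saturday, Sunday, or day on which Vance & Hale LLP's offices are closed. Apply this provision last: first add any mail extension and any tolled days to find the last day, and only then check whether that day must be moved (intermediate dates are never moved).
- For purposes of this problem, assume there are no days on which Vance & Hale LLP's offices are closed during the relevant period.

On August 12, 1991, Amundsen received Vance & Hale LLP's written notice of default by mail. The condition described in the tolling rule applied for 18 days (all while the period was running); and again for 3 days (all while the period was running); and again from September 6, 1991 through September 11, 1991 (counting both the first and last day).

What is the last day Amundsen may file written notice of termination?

1 month after August 12, 1991 is September 12, 1991.
Service was by mail, adding 5 days: September 12, 1991 + 5 days = September 17, 1991.
Tolling adds 18 days: September 17, 1991 + 18 days = October 5, 1991.
Tolling adds 3 days: October 5, 1991 + 3 days = October 8, 1991.
From September 6, 1991 through September 11, 1991 inclusive is 6 days; tolling adds 6 days: October 8, 1991 + 6 days = October 14, 1991.
October 14, 1991 is a Monday and not a day on which Vance & Hale LLP's offices are closed, so no extension applies.

October 14, 1991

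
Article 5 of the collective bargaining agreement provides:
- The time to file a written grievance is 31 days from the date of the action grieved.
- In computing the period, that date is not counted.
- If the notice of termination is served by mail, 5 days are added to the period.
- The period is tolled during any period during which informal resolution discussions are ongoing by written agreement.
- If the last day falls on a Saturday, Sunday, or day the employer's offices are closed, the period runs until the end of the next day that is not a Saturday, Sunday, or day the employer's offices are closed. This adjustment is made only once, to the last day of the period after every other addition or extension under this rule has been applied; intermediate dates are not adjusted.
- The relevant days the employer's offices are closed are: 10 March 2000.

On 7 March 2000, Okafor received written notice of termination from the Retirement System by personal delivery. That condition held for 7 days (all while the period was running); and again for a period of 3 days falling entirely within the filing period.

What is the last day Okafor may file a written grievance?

31 days after 7 March 2000 is April 7, 2000.
Service was not by mail, so no mail extension applies.
Tolling adds 7 days: April 7, 2000 + 7 days = April 14, 2000.
Tolling adds 3 days: April 14, 2000 + 3 days = April 17, 2000.
April 17, 2000 is a Monday and not a day the employer's offices are closed, so no extension applies.

April 17, 2000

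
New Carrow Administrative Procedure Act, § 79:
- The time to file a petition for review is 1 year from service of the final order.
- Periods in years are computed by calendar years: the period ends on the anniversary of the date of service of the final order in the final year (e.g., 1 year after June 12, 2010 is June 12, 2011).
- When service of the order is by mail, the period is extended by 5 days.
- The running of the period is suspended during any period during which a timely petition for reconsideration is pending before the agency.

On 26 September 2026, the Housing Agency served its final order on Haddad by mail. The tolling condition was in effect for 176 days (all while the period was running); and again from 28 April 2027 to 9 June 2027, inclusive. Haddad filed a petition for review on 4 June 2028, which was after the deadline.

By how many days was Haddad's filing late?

1 year after 26 September 2026 is September 26, 2027.
Service was by mail, adding 5 days: September 26, 2027 + 5 days = October 1, 2027.
Tolling adds 176 days: October 1, 2027 + 176 days = March 25, 2028.
From April 28, 2027 through June 9, 2027 inclusive is 43 days; tolling adds 43 days: March 25, 2028 + 43 days = May 7, 2028.
The deadline is May 7, 2028; from May 7, 2028 to June 4, 2028 is 28 days.

28 days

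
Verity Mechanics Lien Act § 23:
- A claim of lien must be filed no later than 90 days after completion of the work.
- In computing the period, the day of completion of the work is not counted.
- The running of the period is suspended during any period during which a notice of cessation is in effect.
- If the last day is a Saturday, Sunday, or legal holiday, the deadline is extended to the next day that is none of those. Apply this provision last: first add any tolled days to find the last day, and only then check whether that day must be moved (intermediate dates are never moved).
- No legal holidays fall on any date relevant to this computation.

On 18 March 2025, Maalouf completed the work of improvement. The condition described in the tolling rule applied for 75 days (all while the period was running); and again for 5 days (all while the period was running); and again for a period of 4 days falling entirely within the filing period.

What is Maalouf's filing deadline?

September 8, 2025

90 days after 18 March 2025 is June 16, 2025.
Tolling adds 75 days: June 16, 2025 + 75 days = August 30, 2025.
Tolling adds 5 days: August 30, 2025 + 5 days = September 4, 2025.
Tolling adds 4 days: September 4, 2025 + 4 days = September 8, 2025.
September 8, 2025 is a Monday and not a legal holiday, so no extension applies.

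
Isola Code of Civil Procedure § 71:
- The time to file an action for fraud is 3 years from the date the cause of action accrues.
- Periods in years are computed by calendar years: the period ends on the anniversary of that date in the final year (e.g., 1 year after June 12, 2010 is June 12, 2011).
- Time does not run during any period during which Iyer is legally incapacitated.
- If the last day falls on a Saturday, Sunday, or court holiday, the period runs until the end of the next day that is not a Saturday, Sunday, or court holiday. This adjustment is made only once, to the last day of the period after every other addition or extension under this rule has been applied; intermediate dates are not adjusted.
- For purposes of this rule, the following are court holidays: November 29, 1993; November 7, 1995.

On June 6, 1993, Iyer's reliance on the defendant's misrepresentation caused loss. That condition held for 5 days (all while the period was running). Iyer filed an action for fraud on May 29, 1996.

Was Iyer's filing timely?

3 years after June 6, 1993 is June 6, 1996.
Tolling adds 5 days: June 6, 1996 + 5 days = June 11, 1996.
June 11, 1996 is a Tuesday and not a court holiday, so no extension applies.
The deadline is June 11, 1996; the filing on May 29, 1996 is on or before that date.

Yes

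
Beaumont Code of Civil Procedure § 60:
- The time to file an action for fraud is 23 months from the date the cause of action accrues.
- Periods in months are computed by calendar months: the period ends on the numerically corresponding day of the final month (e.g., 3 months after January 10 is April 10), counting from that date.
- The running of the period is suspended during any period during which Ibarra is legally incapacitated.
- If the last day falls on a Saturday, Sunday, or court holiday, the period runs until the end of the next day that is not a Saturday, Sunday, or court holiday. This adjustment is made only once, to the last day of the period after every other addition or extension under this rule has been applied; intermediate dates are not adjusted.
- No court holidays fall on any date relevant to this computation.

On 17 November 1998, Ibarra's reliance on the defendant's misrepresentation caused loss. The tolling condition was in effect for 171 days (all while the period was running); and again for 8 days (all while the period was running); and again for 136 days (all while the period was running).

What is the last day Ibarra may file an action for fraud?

August 28, 2001

23 months after 17 November 1998 is October 17, 2000.
Tolling adds 171 days: October 17, 2000 + 171 days = April 6, 2001.
Tolling adds 8 days: April 6, 2001 + 8 days = April 14, 2001.
Tolling adds 136 days: April 14, 2001 + 136 days = August 28, 2001.
August 28, 2001 is a Tuesday and not a court holiday, so no extension applies.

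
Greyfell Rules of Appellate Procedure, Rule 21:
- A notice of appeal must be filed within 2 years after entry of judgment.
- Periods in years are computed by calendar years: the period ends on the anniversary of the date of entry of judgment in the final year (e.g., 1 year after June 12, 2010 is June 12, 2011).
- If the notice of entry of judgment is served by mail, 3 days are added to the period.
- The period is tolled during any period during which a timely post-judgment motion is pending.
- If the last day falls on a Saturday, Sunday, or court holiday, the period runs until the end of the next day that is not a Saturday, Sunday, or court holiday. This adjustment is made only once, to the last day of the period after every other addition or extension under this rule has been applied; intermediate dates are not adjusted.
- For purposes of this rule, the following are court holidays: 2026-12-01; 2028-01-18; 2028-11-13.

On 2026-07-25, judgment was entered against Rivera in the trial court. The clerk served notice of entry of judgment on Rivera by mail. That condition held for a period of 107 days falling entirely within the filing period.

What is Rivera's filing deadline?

November 14, 2028

2 years after 2026-07-25 is July 25, 2028.
Service was by mail, adding 3 days: July 25, 2028 + 3 days = July 28, 2028.
Tolling adds 107 days: July 28, 2028 + 107 days = November 12, 2028.
November 12, 2028 is Sunday; November 13, 2028 is a listed holiday. The next qualifying day is November 14, 2028.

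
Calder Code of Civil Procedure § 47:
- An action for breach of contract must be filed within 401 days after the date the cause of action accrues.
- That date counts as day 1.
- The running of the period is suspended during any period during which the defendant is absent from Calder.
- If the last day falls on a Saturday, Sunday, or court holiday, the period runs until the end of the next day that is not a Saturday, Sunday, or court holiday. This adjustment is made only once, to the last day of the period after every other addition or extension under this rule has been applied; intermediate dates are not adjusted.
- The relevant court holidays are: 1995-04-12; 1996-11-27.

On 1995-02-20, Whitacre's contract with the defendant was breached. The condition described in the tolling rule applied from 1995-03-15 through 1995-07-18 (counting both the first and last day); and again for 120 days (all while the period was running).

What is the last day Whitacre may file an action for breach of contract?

Counting 1995-02-20 as day 1, day 401 is March 26, 1996.
From March 15, 1995 through July 18, 1995 inclusive is 126 days; tolling adds 126 days: March 26, 1996 + 126 days = July 30, 1996.
Tolling adds 120 days: July 30, 1996 + 120 days = November 27, 1996.
November 27, 1996 is a listed holiday. The next qualifying day is November 28, 1996.

November 28, 1996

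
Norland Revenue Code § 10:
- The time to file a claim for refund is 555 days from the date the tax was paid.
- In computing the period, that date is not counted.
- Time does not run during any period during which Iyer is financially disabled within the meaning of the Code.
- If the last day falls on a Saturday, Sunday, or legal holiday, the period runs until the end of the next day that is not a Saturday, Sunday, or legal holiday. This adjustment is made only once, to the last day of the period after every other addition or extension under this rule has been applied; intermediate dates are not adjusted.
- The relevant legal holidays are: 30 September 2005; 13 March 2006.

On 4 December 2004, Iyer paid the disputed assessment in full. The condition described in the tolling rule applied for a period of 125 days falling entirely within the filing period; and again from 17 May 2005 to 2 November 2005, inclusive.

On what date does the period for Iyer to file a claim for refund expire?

555 days after 4 December 2004 is June 12, 2006.
Tolling adds 125 days: June 12, 2006 + 125 days = October 15, 2006.
From May 17, 2005 through November 2, 2005 inclusive is 170 days; tolling adds 170 days: October 15, 2006 + 170 days = April 3, 2007.
April 3, 2007 is a Tuesday and not a legal holiday, so no extension applies.

April 3, 2007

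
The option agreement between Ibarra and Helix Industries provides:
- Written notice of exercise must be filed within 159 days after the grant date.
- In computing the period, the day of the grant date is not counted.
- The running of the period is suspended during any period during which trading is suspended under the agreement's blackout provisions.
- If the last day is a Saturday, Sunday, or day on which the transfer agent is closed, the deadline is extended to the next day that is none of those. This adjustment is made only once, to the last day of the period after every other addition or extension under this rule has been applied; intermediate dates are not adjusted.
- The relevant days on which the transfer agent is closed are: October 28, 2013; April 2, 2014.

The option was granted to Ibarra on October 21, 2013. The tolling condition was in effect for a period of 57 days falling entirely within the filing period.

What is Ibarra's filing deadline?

159 days after October 21, 2013 is March 29, 2014.
Tolling adds 57 days: March 29, 2014 + 57 days = May 25, 2014.
May 25, 2014 is Sunday. The next qualifying day is May 26, 2014.

May 26, 2014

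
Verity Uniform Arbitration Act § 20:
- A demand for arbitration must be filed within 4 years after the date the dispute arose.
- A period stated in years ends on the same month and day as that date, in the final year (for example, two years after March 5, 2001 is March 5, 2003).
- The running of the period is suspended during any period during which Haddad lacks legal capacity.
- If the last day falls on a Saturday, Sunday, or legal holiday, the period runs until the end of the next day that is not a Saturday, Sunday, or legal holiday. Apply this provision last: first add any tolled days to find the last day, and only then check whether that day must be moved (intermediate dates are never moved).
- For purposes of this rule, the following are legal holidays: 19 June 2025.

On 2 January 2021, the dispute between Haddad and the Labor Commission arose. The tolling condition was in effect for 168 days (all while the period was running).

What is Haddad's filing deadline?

4 years after 2 January 2021 is January 2, 2025.
Tolling adds 168 days: January 2, 2025 + 168 days = June 19, 2025.
June 19, 2025 is a listed holiday. The next qualifying day is June 20, 2025.

June 20, 2025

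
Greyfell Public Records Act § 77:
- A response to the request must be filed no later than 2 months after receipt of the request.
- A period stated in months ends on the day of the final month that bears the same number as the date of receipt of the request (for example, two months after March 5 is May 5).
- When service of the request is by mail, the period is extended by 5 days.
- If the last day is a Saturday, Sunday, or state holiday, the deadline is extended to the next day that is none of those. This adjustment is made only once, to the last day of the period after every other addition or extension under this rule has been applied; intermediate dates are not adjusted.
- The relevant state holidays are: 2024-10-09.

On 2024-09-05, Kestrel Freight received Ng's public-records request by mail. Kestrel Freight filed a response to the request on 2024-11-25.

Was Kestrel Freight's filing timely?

No

2 months after 2024-09-05 is November 5, 2024.
Service was by mail, adding 5 days: November 5, 2024 + 5 days = November 10, 2024.
November 10, 2024 is Sunday. The next qualifying day is November 11, 2024.
The deadline is November 11, 2024; the filing on November 25, 2024 is after that date.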